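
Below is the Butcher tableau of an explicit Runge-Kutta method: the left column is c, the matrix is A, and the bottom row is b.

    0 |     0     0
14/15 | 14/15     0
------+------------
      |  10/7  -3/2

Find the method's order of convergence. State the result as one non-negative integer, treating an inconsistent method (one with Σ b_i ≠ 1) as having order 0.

0

b = (10/7, -3/2)
c = (0, 14/15)
Σ b_i: 10/7·1 + (-3/2)·1 = -1/14 ≠ 1 ⇒ order 0.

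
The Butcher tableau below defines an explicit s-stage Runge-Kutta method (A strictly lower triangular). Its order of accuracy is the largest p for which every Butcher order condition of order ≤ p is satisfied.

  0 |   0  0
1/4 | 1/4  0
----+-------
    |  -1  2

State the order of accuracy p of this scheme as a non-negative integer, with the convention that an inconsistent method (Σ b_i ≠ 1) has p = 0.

2

b = (-1, 2)
c = (0, 1/4)
Σ b_i: (-1)·1 + 2·1 = 1 ✓
b·c: 2·1/4 = 1/2 ✓; 2 stages ⇒ order 2.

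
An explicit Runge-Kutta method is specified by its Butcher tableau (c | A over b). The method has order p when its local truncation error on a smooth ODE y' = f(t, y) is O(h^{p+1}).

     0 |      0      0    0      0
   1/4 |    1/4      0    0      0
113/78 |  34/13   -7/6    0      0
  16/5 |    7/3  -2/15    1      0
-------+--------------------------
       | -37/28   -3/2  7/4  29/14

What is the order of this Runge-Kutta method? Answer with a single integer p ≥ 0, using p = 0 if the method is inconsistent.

1

b = (-37/28, -3/2, 7/4, 29/14)
c = (0, 1/4, 113/78, 16/5)
Ac = (0, 0, -7/24, 92/65)
Σ b_i: (-37/28)·1 + (-3/2)·1 + 7/4·1 + 29/14·1 = 1 ✓
b·c: (-3/2)·1/4 + 7/4·113/78 + 29/14·16/5 = 47987/5460 ≠ 1/2 ⇒ order 1.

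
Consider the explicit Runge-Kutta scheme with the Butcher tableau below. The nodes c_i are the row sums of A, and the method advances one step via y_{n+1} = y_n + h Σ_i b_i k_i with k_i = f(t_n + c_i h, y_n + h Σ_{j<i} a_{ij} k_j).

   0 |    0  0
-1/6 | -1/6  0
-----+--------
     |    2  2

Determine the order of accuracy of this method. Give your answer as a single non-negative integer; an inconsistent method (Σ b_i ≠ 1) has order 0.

0

b = (2, 2)
c = (0, -1/6)
Σ b_i: 2·1 + 2·1 = 4 ≠ 1 ⇒ order 0.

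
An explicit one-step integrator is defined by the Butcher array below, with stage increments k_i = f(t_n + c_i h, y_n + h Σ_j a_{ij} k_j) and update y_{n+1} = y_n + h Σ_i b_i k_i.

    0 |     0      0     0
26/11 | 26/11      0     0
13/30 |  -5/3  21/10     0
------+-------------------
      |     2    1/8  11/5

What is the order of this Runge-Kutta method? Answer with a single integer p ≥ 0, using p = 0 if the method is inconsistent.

b = (2, 1/8, 11/5)
c = (0, 26/11, 13/30)
Ac = (0, 0, 273/55)
Σ b_i: 2·1 + 1/8·1 + 11/5·1 = 173/40 ≠ 1 ⇒ order 0.

0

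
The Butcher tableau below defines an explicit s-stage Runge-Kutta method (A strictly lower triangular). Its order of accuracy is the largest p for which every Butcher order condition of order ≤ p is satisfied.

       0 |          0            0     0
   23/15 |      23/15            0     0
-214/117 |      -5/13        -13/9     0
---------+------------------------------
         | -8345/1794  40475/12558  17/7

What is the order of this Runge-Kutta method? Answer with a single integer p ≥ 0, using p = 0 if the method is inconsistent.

b = (-8345/1794, 40475/12558, 17/7)
c = (0, 23/15, -214/117)
Ac = (0, 0, -299/135)
Σ b_i: (-8345/1794)·1 + 40475/12558·1 + 17/7·1 = 1 ✓
b·c: 40475/12558·23/15 + 17/7·(-214/117) = 1/2 ✓
b·c²: 40475/12558·529/225 + 17/7·45796/13689 = 429901/27378 ≠ 1/3 ⇒ order 2.
b·Ac: 17/7·(-299/135) = -5083/945 ≠ 1/6

2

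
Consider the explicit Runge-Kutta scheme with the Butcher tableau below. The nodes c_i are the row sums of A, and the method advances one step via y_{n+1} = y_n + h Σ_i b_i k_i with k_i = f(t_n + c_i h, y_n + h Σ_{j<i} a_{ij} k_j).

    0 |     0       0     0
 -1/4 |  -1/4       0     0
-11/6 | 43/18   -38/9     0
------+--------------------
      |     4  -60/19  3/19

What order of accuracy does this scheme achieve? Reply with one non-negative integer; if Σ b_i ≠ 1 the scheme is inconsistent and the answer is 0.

3

b = (4, -60/19, 3/19)
c = (0, -1/4, -11/6)
Ac = (0, 0, 19/18)
Σ b_i: 4·1 + (-60/19)·1 + 3/19·1 = 1 ✓
b·c: (-60/19)·(-1/4) + 3/19·(-11/6) = 1/2 ✓
b·c²: (-60/19)·1/16 + 3/19·121/36 = 1/3 ✓
b·Ac: 3/19·19/18 = 1/6 ✓; 3 stages ⇒ order 3.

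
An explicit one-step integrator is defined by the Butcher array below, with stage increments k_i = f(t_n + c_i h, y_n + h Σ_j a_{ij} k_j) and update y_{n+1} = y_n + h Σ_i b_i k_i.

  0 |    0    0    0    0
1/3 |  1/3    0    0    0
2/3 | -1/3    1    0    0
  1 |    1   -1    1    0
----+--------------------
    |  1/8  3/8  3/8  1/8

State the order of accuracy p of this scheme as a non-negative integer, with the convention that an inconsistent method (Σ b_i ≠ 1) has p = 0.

b = (1/8, 3/8, 3/8, 1/8)
c = (0, 1/3, 2/3, 1)
Ac = (0, 0, 1/3, 1/3)
Σ b_i: 1/8·1 + 3/8·1 + 3/8·1 + 1/8·1 = 1 ✓
b·c: 3/8·1/3 + 3/8·2/3 + 1/8·1 = 1/2 ✓
b·c²: 3/8·1/9 + 3/8·4/9 + 1/8·1 = 1/3 ✓
b·Ac: 3/8·1/3 + 1/8·1/3 = 1/6 ✓
b·c³: 3/8·1/27 + 3/8·8/27 + 1/8·1 = 1/4 ✓
b·(c∘Ac): 3/8·2/9 + 1/8·1/3 = 1/8 ✓
b·Ac²: 3/8·1/9 + 1/8·1/3 = 1/12 ✓
b·A²c: 1/8·1/3 = 1/24 ✓; 4 stages ⇒ order 4.

4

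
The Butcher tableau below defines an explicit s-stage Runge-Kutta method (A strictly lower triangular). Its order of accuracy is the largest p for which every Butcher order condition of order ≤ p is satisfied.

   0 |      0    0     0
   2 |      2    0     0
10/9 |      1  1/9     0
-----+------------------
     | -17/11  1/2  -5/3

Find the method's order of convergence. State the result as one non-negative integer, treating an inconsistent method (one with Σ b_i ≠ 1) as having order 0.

0

b = (-17/11, 1/2, -5/3)
c = (0, 2, 10/9)
Ac = (0, 0, 2/9)
Σ b_i: (-17/11)·1 + 1/2·1 + (-5/3)·1 = -179/66 ≠ 1 ⇒ order 0.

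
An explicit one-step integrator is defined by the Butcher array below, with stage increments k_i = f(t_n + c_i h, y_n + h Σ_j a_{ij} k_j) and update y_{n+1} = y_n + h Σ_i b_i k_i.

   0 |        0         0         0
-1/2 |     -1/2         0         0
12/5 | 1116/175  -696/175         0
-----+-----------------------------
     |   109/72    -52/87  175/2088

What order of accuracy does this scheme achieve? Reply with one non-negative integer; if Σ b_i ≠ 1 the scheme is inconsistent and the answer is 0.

3

b = (109/72, -52/87, 175/2088)
c = (0, -1/2, 12/5)
Ac = (0, 0, 348/175)
Σ b_i: 109/72·1 + (-52/87)·1 + 175/2088·1 = 1 ✓
b·c: (-52/87)·(-1/2) + 175/2088·12/5 = 1/2 ✓
b·c²: (-52/87)·1/4 + 175/2088·144/25 = 1/3 ✓
b·Ac: 175/2088·348/175 = 1/6 ✓; 3 stages ⇒ order 3.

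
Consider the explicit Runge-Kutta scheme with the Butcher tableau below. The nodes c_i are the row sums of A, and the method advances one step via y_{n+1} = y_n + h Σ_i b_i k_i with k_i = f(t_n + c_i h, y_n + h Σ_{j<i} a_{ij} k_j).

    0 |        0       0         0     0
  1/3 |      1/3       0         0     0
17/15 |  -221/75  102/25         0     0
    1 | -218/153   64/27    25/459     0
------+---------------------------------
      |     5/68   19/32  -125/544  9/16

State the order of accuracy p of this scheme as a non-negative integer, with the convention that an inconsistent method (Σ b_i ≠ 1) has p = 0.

4

b = (5/68, 19/32, -125/544, 9/16)
c = (0, 1/3, 17/15, 1)
Ac = (0, 0, 34/25, 23/27)
Σ b_i: 5/68·1 + 19/32·1 + (-125/544)·1 + 9/16·1 = 1 ✓
b·c: 19/32·1/3 + (-125/544)·17/15 + 9/16·1 = 1/2 ✓
b·c²: 19/32·1/9 + (-125/544)·289/225 + 9/16·1 = 1/3 ✓
b·Ac: (-125/544)·34/25 + 9/16·23/27 = 1/6 ✓
b·c³: 19/32·1/27 + (-125/544)·4913/3375 + 9/16·1 = 1/4 ✓
b·(c∘Ac): (-125/544)·578/375 + 9/16·23/27 = 1/8 ✓
b·Ac²: (-125/544)·34/75 + 9/16·1/3 = 1/12 ✓
b·A²c: 9/16·2/27 = 1/24 ✓; 4 stages ⇒ order 4.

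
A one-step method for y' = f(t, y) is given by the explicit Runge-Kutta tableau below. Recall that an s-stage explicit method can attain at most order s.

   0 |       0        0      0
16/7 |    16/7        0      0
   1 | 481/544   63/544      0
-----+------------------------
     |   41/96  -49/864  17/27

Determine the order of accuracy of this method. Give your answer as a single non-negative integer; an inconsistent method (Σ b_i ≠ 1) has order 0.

b = (41/96, -49/864, 17/27)
c = (0, 16/7, 1)
Ac = (0, 0, 9/34)
Σ b_i: 41/96·1 + (-49/864)·1 + 17/27·1 = 1 ✓
b·c: (-49/864)·16/7 + 17/27·1 = 1/2 ✓
b·c²: (-49/864)·256/49 + 17/27·1 = 1/3 ✓
b·Ac: 17/27·9/34 = 1/6 ✓; 3 stages ⇒ order 3.

3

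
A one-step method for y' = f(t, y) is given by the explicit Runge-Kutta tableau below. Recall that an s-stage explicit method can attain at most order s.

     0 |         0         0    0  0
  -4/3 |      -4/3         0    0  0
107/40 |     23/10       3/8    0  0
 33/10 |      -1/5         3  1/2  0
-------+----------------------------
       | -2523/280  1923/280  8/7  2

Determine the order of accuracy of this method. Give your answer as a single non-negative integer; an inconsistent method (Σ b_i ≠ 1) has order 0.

2

b = (-2523/280, 1923/280, 8/7, 2)
c = (0, -4/3, 107/40, 33/10)
Ac = (0, 0, -1/2, -213/80)
Σ b_i: (-2523/280)·1 + 1923/280·1 + 8/7·1 + 2·1 = 1 ✓
b·c: 1923/280·(-4/3) + 8/7·107/40 + 2·33/10 = 1/2 ✓
b·c²: 1923/280·16/9 + 8/7·11449/1600 + 2·1089/100 = 177103/4200 ≠ 1/3 ⇒ order 2.
b·Ac: 8/7·(-1/2) + 2·(-213/80) = -1651/280 ≠ 1/6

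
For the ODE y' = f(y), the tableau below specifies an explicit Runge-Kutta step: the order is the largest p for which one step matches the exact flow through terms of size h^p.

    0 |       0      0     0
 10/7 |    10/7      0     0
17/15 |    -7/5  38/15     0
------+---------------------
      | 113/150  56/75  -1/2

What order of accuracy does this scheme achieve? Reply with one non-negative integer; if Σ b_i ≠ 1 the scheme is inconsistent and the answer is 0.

b = (113/150, 56/75, -1/2)
c = (0, 10/7, 17/15)
Ac = (0, 0, 76/21)
Σ b_i: 113/150·1 + 56/75·1 + (-1/2)·1 = 1 ✓
b·c: 56/75·10/7 + (-1/2)·17/15 = 1/2 ✓
b·c²: 56/75·100/49 + (-1/2)·289/225 = 2777/3150 ≠ 1/3 ⇒ order 2.
b·Ac: (-1/2)·76/21 = -38/21 ≠ 1/6

2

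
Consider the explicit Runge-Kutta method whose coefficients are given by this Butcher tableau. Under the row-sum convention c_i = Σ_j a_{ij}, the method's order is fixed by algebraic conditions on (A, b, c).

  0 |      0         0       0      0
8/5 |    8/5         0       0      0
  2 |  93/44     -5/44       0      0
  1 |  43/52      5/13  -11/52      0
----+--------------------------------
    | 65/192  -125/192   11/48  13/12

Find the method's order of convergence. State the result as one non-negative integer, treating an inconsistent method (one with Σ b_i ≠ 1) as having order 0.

4

b = (65/192, -125/192, 11/48, 13/12)
c = (0, 8/5, 2, 1)
Ac = (0, 0, -2/11, 5/26)
Σ b_i: 65/192·1 + (-125/192)·1 + 11/48·1 + 13/12·1 = 1 ✓
b·c: (-125/192)·8/5 + 11/48·2 + 13/12·1 = 1/2 ✓
b·c²: (-125/192)·64/25 + 11/48·4 + 13/12·1 = 1/3 ✓
b·Ac: 11/48·(-2/11) + 13/12·5/26 = 1/6 ✓
b·c³: (-125/192)·512/125 + 11/48·8 + 13/12·1 = 1/4 ✓
b·(c∘Ac): 11/48·(-4/11) + 13/12·5/26 = 1/8 ✓
b·Ac²: 11/48·(-16/55) + 13/12·9/65 = 1/12 ✓
b·A²c: 13/12·1/26 = 1/24 ✓; 4 stages ⇒ order 4.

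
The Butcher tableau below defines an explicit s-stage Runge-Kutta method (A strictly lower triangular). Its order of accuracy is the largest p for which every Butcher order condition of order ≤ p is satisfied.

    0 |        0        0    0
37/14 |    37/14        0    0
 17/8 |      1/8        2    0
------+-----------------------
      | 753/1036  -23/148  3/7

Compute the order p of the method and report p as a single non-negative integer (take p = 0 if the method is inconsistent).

2

b = (753/1036, -23/148, 3/7)
c = (0, 37/14, 17/8)
Ac = (0, 0, 37/7)
Σ b_i: 753/1036·1 + (-23/148)·1 + 3/7·1 = 1 ✓
b·c: (-23/148)·37/14 + 3/7·17/8 = 1/2 ✓
b·c²: (-23/148)·1369/196 + 3/7·289/64 = 2665/3136 ≠ 1/3 ⇒ order 2.
b·Ac: 3/7·37/7 = 111/49 ≠ 1/6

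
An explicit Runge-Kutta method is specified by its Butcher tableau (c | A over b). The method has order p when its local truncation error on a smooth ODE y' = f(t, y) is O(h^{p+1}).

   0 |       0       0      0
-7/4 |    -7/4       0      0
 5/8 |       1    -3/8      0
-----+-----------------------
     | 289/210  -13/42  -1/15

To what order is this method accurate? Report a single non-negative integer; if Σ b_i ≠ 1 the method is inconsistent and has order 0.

b = (289/210, -13/42, -1/15)
c = (0, -7/4, 5/8)
Ac = (0, 0, 21/32)
Σ b_i: 289/210·1 + (-13/42)·1 + (-1/15)·1 = 1 ✓
b·c: (-13/42)·(-7/4) + (-1/15)·5/8 = 1/2 ✓
b·c²: (-13/42)·49/16 + (-1/15)·25/64 = -187/192 ≠ 1/3 ⇒ order 2.
b·Ac: (-1/15)·21/32 = -7/160 ≠ 1/6

2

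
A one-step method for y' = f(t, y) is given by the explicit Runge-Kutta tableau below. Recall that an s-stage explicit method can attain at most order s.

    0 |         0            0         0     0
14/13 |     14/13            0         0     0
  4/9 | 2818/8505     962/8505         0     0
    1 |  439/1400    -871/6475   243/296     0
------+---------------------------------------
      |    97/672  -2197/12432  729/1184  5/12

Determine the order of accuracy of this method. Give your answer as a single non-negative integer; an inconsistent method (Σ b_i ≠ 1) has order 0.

b = (97/672, -2197/12432, 729/1184, 5/12)
c = (0, 14/13, 4/9, 1)
Ac = (0, 0, 148/1215, 11/50)
Σ b_i: 97/672·1 + (-2197/12432)·1 + 729/1184·1 + 5/12·1 = 1 ✓
b·c: (-2197/12432)·14/13 + 729/1184·4/9 + 5/12·1 = 1/2 ✓
b·c²: (-2197/12432)·196/169 + 729/1184·16/81 + 5/12·1 = 1/3 ✓
b·Ac: 729/1184·148/1215 + 5/12·11/50 = 1/6 ✓
b·c³: (-2197/12432)·2744/2197 + 729/1184·64/729 + 5/12·1 = 1/4 ✓
b·(c∘Ac): 729/1184·592/10935 + 5/12·11/50 = 1/8 ✓
b·Ac²: 729/1184·2072/15795 + 5/12·2/325 = 1/12 ✓
b·A²c: 5/12·1/10 = 1/24 ✓; 4 stages ⇒ order 4.

4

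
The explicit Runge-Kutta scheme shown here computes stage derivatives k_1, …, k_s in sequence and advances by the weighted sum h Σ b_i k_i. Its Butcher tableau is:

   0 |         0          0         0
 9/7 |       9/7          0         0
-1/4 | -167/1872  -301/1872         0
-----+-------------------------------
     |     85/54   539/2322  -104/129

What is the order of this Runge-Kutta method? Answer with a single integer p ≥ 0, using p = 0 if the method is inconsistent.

3

b = (85/54, 539/2322, -104/129)
c = (0, 9/7, -1/4)
Ac = (0, 0, -43/208)
Σ b_i: 85/54·1 + 539/2322·1 + (-104/129)·1 = 1 ✓
b·c: 539/2322·9/7 + (-104/129)·(-1/4) = 1/2 ✓
b·c²: 539/2322·81/49 + (-104/129)·1/16 = 1/3 ✓
b·Ac: (-104/129)·(-43/208) = 1/6 ✓; 3 stages ⇒ order 3.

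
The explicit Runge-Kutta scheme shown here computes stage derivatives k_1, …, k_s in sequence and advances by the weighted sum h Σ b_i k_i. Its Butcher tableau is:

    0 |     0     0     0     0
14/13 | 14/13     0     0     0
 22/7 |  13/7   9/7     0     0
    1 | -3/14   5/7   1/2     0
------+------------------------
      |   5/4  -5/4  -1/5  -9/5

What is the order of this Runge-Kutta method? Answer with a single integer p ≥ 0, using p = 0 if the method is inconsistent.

0

b = (5/4, -5/4, -1/5, -9/5)
c = (0, 14/13, 22/7, 1)
Ac = (0, 0, 18/13, 213/91)
Σ b_i: 5/4·1 + (-5/4)·1 + (-1/5)·1 + (-9/5)·1 = -2 ≠ 1 ⇒ order 0.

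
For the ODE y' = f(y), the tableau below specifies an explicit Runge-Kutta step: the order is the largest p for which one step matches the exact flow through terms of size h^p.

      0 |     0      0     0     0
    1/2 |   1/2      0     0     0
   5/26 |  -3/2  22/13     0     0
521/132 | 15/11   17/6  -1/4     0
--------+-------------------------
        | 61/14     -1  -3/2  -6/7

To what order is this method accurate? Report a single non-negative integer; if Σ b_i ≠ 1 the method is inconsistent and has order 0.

b = (61/14, -1, -3/2, -6/7)
c = (0, 1/2, 5/26, 521/132)
Ac = (0, 0, 11/13, 427/312)
Σ b_i: 61/14·1 + (-1)·1 + (-3/2)·1 + (-6/7)·1 = 1 ✓
b·c: (-1)·1/2 + (-3/2)·5/26 + (-6/7)·521/132 = -16703/4004 ≠ 1/2 ⇒ order 1.

1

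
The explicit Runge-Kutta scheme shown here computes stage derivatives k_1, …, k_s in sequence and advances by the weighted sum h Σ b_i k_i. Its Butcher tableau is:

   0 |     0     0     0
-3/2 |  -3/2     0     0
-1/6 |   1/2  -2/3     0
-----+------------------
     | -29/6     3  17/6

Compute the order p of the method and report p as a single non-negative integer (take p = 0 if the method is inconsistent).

1

b = (-29/6, 3, 17/6)
c = (0, -3/2, -1/6)
Ac = (0, 0, 1)
Σ b_i: (-29/6)·1 + 3·1 + 17/6·1 = 1 ✓
b·c: 3·(-3/2) + 17/6·(-1/6) = -179/36 ≠ 1/2 ⇒ order 1.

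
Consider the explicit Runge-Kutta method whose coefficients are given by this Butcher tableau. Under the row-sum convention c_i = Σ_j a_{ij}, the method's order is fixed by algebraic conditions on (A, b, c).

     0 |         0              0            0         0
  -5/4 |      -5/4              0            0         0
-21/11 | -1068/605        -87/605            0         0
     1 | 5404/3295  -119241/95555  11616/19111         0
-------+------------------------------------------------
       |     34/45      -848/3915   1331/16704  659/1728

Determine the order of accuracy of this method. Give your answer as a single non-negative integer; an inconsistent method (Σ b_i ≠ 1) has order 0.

4

b = (34/45, -848/3915, 1331/16704, 659/1728)
c = (0, -5/4, -21/11, 1)
Ac = (0, 0, 87/484, 1053/2636)
Σ b_i: 34/45·1 + (-848/3915)·1 + 1331/16704·1 + 659/1728·1 = 1 ✓
b·c: (-848/3915)·(-5/4) + 1331/16704·(-21/11) + 659/1728·1 = 1/2 ✓
b·c²: (-848/3915)·25/16 + 1331/16704·441/121 + 659/1728·1 = 1/3 ✓
b·Ac: 1331/16704·87/484 + 659/1728·1053/2636 = 1/6 ✓
b·c³: (-848/3915)·(-125/64) + 1331/16704·(-9261/1331) + 659/1728·1 = 1/4 ✓
b·(c∘Ac): 1331/16704·(-1827/5324) + 659/1728·1053/2636 = 1/8 ✓
b·Ac²: 1331/16704·(-435/1936) + 659/1728·2799/10544 = 1/12 ✓
b·A²c: 659/1728·72/659 = 1/24 ✓; 4 stages ⇒ order 4.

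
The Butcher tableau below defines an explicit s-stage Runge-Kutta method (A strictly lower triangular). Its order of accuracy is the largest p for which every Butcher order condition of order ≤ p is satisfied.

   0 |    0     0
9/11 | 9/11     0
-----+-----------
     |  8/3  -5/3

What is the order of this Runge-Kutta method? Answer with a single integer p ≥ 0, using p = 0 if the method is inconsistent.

b = (8/3, -5/3)
c = (0, 9/11)
Σ b_i: 8/3·1 + (-5/3)·1 = 1 ✓
b·c: (-5/3)·9/11 = -15/11 ≠ 1/2 ⇒ order 1.

1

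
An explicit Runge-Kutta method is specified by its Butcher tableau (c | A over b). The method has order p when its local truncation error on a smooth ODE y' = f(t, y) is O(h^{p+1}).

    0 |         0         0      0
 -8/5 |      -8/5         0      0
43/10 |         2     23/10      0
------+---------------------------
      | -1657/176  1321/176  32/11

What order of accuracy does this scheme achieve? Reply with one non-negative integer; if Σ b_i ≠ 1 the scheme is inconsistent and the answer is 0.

2

b = (-1657/176, 1321/176, 32/11)
c = (0, -8/5, 43/10)
Ac = (0, 0, -92/25)
Σ b_i: (-1657/176)·1 + 1321/176·1 + 32/11·1 = 1 ✓
b·c: 1321/176·(-8/5) + 32/11·43/10 = 1/2 ✓
b·c²: 1321/176·64/25 + 32/11·1849/100 = 20076/275 ≠ 1/3 ⇒ order 2.
b·Ac: 32/11·(-92/25) = -2944/275 ≠ 1/6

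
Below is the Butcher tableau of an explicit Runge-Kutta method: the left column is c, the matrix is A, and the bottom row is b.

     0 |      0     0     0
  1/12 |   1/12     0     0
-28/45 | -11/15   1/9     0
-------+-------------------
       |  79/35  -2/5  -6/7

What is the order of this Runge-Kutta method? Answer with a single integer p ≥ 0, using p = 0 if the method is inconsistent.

2

b = (79/35, -2/5, -6/7)
c = (0, 1/12, -28/45)
Ac = (0, 0, 1/108)
Σ b_i: 79/35·1 + (-2/5)·1 + (-6/7)·1 = 1 ✓
b·c: (-2/5)·1/12 + (-6/7)·(-28/45) = 1/2 ✓
b·c²: (-2/5)·1/144 + (-6/7)·784/2025 = -1807/5400 ≠ 1/3 ⇒ order 2.
b·Ac: (-6/7)·1/108 = -1/126 ≠ 1/6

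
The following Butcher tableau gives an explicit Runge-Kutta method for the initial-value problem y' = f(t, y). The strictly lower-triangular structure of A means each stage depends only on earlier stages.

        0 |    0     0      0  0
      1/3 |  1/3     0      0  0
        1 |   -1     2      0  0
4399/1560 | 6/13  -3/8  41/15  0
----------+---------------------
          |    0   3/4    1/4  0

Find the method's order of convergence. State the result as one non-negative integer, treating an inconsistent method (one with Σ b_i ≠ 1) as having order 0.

b = (0, 3/4, 1/4, 0)
c = (0, 1/3, 1, 4399/1560)
Ac = (0, 0, 2/3, 313/120)
Σ b_i: 3/4·1 + 1/4·1 = 1 ✓
b·c: 3/4·1/3 + 1/4·1 = 1/2 ✓
b·c²: 3/4·1/9 + 1/4·1 = 1/3 ✓
b·Ac: 1/4·2/3 = 1/6 ✓
b·c³: 3/4·1/27 + 1/4·1 = 5/18 ≠ 1/4 ⇒ order 3.
b·(c∘Ac): 1/4·2/3 = 1/6 ≠ 1/8
b·Ac²: 1/4·2/9 = 1/18 ≠ 1/12
b·A²c: 0 = 0 ≠ 1/24

3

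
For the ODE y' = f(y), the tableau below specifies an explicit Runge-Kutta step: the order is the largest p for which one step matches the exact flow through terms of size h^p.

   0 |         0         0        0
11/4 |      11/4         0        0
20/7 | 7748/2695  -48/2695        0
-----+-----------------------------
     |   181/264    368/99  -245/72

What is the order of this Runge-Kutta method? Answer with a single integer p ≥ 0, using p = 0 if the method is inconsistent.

3

b = (181/264, 368/99, -245/72)
c = (0, 11/4, 20/7)
Ac = (0, 0, -12/245)
Σ b_i: 181/264·1 + 368/99·1 + (-245/72)·1 = 1 ✓
b·c: 368/99·11/4 + (-245/72)·20/7 = 1/2 ✓
b·c²: 368/99·121/16 + (-245/72)·400/49 = 1/3 ✓
b·Ac: (-245/72)·(-12/245) = 1/6 ✓; 3 stages ⇒ order 3.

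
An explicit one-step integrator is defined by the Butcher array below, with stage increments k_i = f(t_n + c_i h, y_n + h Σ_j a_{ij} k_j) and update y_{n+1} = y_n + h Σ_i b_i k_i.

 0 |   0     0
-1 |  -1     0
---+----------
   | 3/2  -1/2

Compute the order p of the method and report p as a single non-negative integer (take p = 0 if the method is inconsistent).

2

b = (3/2, -1/2)
c = (0, -1)
Σ b_i: 3/2·1 + (-1/2)·1 = 1 ✓
b·c: (-1/2)·(-1) = 1/2 ✓; 2 stages ⇒ order 2.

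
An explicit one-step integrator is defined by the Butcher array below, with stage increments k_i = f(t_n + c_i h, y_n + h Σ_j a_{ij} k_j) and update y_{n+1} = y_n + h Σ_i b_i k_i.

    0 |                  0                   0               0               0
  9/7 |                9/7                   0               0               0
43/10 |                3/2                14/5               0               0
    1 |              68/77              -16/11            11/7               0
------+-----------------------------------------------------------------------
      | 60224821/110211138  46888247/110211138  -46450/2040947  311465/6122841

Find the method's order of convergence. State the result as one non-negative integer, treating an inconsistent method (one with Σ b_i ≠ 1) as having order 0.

b = (60224821/110211138, 46888247/110211138, -46450/2040947, 311465/6122841)
c = (0, 9/7, 43/10, 1)
Ac = (0, 0, 18/5, 3763/770)
Σ b_i: 60224821/110211138·1 + 46888247/110211138·1 + (-46450/2040947)·1 + 311465/6122841·1 = 1 ✓
b·c: 46888247/110211138·9/7 + (-46450/2040947)·43/10 + 311465/6122841·1 = 1/2 ✓
b·c²: 46888247/110211138·81/49 + (-46450/2040947)·1849/100 + 311465/6122841·1 = 1/3 ✓
b·Ac: (-46450/2040947)·18/5 + 311465/6122841·3763/770 = 1/6 ✓
b·c³: 46888247/110211138·729/343 + (-46450/2040947)·79507/1000 + 311465/6122841·1 = -732405533/857197740 ≠ 1/4 ⇒ order 3.
b·(c∘Ac): (-46450/2040947)·387/25 + 311465/6122841·3763/770 = -1270009/12245682 ≠ 1/8
b·Ac²: (-46450/2040947)·162/35 + 311465/6122841·1436503/53900 = 1071832127/857197740 ≠ 1/12
b·A²c: 311465/6122841·198/35 = 587334/2040947 ≠ 1/24

3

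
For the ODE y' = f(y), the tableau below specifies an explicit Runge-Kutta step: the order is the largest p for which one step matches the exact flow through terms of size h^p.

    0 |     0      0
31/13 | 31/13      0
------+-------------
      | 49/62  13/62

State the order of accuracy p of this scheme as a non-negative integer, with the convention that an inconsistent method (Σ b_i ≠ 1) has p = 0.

2

b = (49/62, 13/62)
c = (0, 31/13)
Σ b_i: 49/62·1 + 13/62·1 = 1 ✓
b·c: 13/62·31/13 = 1/2 ✓; 2 stages ⇒ order 2.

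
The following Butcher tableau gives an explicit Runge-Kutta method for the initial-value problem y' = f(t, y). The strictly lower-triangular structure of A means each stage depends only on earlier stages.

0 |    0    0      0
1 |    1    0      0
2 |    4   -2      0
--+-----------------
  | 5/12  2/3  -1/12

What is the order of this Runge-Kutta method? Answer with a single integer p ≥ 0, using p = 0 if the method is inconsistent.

b = (5/12, 2/3, -1/12)
c = (0, 1, 2)
Ac = (0, 0, -2)
Σ b_i: 5/12·1 + 2/3·1 + (-1/12)·1 = 1 ✓
b·c: 2/3·1 + (-1/12)·2 = 1/2 ✓
b·c²: 2/3·1 + (-1/12)·4 = 1/3 ✓
b·Ac: (-1/12)·(-2) = 1/6 ✓; 3 stages ⇒ order 3.

3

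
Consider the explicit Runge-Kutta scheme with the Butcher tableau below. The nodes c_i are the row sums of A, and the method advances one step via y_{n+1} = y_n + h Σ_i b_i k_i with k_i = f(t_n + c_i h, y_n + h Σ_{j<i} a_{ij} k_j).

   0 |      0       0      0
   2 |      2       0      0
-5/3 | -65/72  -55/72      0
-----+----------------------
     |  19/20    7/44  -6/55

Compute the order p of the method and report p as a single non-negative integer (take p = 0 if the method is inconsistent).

3

b = (19/20, 7/44, -6/55)
c = (0, 2, -5/3)
Ac = (0, 0, -55/36)
Σ b_i: 19/20·1 + 7/44·1 + (-6/55)·1 = 1 ✓
b·c: 7/44·2 + (-6/55)·(-5/3) = 1/2 ✓
b·c²: 7/44·4 + (-6/55)·25/9 = 1/3 ✓
b·Ac: (-6/55)·(-55/36) = 1/6 ✓; 3 stages ⇒ order 3.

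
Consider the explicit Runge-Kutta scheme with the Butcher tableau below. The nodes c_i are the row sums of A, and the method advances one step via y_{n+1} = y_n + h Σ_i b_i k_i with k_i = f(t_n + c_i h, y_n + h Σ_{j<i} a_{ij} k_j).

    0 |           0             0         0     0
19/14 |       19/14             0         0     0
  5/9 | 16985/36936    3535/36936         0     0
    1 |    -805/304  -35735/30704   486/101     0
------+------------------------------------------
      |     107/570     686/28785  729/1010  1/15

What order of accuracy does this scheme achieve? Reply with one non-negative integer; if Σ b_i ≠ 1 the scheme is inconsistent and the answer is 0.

4

b = (107/570, 686/28785, 729/1010, 1/15)
c = (0, 19/14, 5/9, 1)
Ac = (0, 0, 505/3888, 35/32)
Σ b_i: 107/570·1 + 686/28785·1 + 729/1010·1 + 1/15·1 = 1 ✓
b·c: 686/28785·19/14 + 729/1010·5/9 + 1/15·1 = 1/2 ✓
b·c²: 686/28785·361/196 + 729/1010·25/81 + 1/15·1 = 1/3 ✓
b·Ac: 729/1010·505/3888 + 1/15·35/32 = 1/6 ✓
b·c³: 686/28785·6859/2744 + 729/1010·125/729 + 1/15·1 = 1/4 ✓
b·(c∘Ac): 729/1010·2525/34992 + 1/15·35/32 = 1/8 ✓
b·Ac²: 729/1010·9595/54432 + 1/15·(-295/448) = 1/12 ✓
b·A²c: 1/15·5/8 = 1/24 ✓; 4 stages ⇒ order 4.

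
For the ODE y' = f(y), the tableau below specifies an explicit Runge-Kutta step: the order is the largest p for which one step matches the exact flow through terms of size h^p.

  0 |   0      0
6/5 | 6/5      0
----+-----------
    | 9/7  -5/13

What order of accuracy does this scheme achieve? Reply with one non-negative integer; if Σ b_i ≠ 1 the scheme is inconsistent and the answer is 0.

b = (9/7, -5/13)
c = (0, 6/5)
Σ b_i: 9/7·1 + (-5/13)·1 = 82/91 ≠ 1 ⇒ order 0.

0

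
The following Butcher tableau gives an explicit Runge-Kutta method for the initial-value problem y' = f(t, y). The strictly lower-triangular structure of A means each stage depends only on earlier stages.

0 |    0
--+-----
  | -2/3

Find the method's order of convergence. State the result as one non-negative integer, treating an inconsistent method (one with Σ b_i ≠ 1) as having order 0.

0

b = (-2/3)
c = (0)
Σ b_i: (-2/3)·1 = -2/3 ≠ 1 ⇒ order 0.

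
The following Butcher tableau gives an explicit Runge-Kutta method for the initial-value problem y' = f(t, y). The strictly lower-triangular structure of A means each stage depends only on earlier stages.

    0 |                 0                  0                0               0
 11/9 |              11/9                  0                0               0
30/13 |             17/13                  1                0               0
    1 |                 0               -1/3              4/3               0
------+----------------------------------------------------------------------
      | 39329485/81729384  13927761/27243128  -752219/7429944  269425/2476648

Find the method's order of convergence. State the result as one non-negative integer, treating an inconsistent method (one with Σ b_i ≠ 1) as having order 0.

b = (39329485/81729384, 13927761/27243128, -752219/7429944, 269425/2476648)
c = (0, 11/9, 30/13, 1)
Ac = (0, 0, 11/9, 937/351)
Σ b_i: 39329485/81729384·1 + 13927761/27243128·1 + (-752219/7429944)·1 + 269425/2476648·1 = 1 ✓
b·c: 13927761/27243128·11/9 + (-752219/7429944)·30/13 + 269425/2476648·1 = 1/2 ✓
b·c²: 13927761/27243128·121/81 + (-752219/7429944)·900/169 + 269425/2476648·1 = 1/3 ✓
b·Ac: (-752219/7429944)·11/9 + 269425/2476648·937/351 = 1/6 ✓
b·c³: 13927761/27243128·1331/729 + (-752219/7429944)·27000/2197 + 269425/2476648·1 = -87801893/434651724 ≠ 1/4 ⇒ order 3.
b·(c∘Ac): (-752219/7429944)·110/39 + 269425/2476648·937/351 = 324535/66869496 ≠ 1/8
b·Ac²: (-752219/7429944)·121/81 + 269425/2476648·271151/41067 = 123232333/217325862 ≠ 1/12
b·A²c: 269425/2476648·44/27 = 2963675/16717374 ≠ 1/24

3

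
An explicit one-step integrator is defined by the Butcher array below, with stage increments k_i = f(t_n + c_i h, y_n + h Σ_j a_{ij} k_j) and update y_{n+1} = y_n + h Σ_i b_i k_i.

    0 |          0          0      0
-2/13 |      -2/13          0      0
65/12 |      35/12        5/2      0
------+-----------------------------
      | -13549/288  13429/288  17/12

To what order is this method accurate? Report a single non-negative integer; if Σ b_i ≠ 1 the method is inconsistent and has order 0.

b = (-13549/288, 13429/288, 17/12)
c = (0, -2/13, 65/12)
Ac = (0, 0, -5/13)
Σ b_i: (-13549/288)·1 + 13429/288·1 + 17/12·1 = 1 ✓
b·c: 13429/288·(-2/13) + 17/12·65/12 = 1/2 ✓
b·c²: 13429/288·4/169 + 17/12·4225/144 = 958517/22464 ≠ 1/3 ⇒ order 2.
b·Ac: 17/12·(-5/13) = -85/156 ≠ 1/6

2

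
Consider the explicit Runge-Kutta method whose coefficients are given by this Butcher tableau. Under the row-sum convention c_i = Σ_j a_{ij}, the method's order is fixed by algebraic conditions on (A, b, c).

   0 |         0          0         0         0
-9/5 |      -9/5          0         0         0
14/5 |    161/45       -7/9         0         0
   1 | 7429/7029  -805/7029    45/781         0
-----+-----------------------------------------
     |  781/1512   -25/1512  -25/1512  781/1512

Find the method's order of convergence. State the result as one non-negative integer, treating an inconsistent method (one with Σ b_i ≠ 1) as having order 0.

b = (781/1512, -25/1512, -25/1512, 781/1512)
c = (0, -9/5, 14/5, 1)
Ac = (0, 0, 7/5, 287/781)
Σ b_i: 781/1512·1 + (-25/1512)·1 + (-25/1512)·1 + 781/1512·1 = 1 ✓
b·c: (-25/1512)·(-9/5) + (-25/1512)·14/5 + 781/1512·1 = 1/2 ✓
b·c²: (-25/1512)·81/25 + (-25/1512)·196/25 + 781/1512·1 = 1/3 ✓
b·Ac: (-25/1512)·7/5 + 781/1512·287/781 = 1/6 ✓
b·c³: (-25/1512)·(-729/125) + (-25/1512)·2744/125 + 781/1512·1 = 1/4 ✓
b·(c∘Ac): (-25/1512)·98/25 + 781/1512·287/781 = 1/8 ✓
b·Ac²: (-25/1512)·(-63/25) + 781/1512·63/781 = 1/12 ✓
b·A²c: 781/1512·63/781 = 1/24 ✓; 4 stages ⇒ order 4.

4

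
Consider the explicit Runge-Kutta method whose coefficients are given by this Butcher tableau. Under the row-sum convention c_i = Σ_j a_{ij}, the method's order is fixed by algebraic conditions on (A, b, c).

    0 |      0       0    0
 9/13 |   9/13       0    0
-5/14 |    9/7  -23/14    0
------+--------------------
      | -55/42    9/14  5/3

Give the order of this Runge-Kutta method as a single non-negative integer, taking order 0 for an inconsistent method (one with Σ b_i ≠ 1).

1

b = (-55/42, 9/14, 5/3)
c = (0, 9/13, -5/14)
Ac = (0, 0, -207/182)
Σ b_i: (-55/42)·1 + 9/14·1 + 5/3·1 = 1 ✓
b·c: 9/14·9/13 + 5/3·(-5/14) = -41/273 ≠ 1/2 ⇒ order 1.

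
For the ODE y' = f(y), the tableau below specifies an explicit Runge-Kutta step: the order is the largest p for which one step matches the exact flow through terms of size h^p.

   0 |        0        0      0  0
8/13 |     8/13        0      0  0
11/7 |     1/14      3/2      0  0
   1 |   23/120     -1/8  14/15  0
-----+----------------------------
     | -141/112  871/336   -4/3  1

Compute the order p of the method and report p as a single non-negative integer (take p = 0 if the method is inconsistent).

b = (-141/112, 871/336, -4/3, 1)
c = (0, 8/13, 11/7, 1)
Ac = (0, 0, 12/13, 271/195)
Σ b_i: (-141/112)·1 + 871/336·1 + (-4/3)·1 + 1·1 = 1 ✓
b·c: 871/336·8/13 + (-4/3)·11/7 + 1·1 = 1/2 ✓
b·c²: 871/336·64/169 + (-4/3)·121/49 + 1·1 = -835/637 ≠ 1/3 ⇒ order 2.
b·Ac: (-4/3)·12/13 + 1·271/195 = 31/195 ≠ 1/6

2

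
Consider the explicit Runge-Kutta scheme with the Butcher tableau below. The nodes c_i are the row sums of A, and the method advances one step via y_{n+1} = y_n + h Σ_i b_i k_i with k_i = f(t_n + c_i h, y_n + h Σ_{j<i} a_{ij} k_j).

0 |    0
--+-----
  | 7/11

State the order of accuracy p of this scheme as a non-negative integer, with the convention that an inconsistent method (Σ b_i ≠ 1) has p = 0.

b = (7/11)
c = (0)
Σ b_i: 7/11·1 = 7/11 ≠ 1 ⇒ order 0.

0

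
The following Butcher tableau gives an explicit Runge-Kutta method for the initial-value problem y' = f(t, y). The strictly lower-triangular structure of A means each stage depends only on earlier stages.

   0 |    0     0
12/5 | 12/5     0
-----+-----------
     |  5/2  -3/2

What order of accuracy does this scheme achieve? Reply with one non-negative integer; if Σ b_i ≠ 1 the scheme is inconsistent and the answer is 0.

b = (5/2, -3/2)
c = (0, 12/5)
Σ b_i: 5/2·1 + (-3/2)·1 = 1 ✓
b·c: (-3/2)·12/5 = -18/5 ≠ 1/2 ⇒ order 1.

1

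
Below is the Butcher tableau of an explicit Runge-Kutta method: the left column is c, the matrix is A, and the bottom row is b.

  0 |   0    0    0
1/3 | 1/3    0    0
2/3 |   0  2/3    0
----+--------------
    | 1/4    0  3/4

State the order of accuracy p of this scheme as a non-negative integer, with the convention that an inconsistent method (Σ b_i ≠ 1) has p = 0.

3

b = (1/4, 0, 3/4)
c = (0, 1/3, 2/3)
Ac = (0, 0, 2/9)
Σ b_i: 1/4·1 + 3/4·1 = 1 ✓
b·c: 3/4·2/3 = 1/2 ✓
b·c²: 3/4·4/9 = 1/3 ✓
b·Ac: 3/4·2/9 = 1/6 ✓; 3 stages ⇒ order 3.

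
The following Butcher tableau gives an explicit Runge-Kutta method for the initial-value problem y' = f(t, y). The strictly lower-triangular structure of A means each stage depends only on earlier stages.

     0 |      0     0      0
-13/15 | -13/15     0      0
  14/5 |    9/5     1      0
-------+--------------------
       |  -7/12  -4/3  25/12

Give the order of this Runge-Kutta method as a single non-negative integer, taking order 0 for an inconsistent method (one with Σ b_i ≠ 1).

b = (-7/12, -4/3, 25/12)
c = (0, -13/15, 14/5)
Ac = (0, 0, -13/15)
Σ b_i: (-7/12)·1 + (-4/3)·1 + 25/12·1 = 1/6 ≠ 1 ⇒ order 0.

0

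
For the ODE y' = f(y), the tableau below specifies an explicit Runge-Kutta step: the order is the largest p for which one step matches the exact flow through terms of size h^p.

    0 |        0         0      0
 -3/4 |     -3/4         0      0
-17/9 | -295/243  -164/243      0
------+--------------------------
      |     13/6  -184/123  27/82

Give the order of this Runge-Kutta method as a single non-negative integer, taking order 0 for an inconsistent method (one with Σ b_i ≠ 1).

3

b = (13/6, -184/123, 27/82)
c = (0, -3/4, -17/9)
Ac = (0, 0, 41/81)
Σ b_i: 13/6·1 + (-184/123)·1 + 27/82·1 = 1 ✓
b·c: (-184/123)·(-3/4) + 27/82·(-17/9) = 1/2 ✓
b·c²: (-184/123)·9/16 + 27/82·289/81 = 1/3 ✓
b·Ac: 27/82·41/81 = 1/6 ✓; 3 stages ⇒ order 3.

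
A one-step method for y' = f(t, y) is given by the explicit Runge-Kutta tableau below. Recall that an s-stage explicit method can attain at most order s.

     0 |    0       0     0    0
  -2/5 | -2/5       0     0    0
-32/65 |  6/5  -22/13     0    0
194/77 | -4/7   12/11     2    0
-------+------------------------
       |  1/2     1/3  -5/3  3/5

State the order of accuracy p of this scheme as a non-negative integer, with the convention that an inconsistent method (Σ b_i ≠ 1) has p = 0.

b = (1/2, 1/3, -5/3, 3/5)
c = (0, -2/5, -32/65, 194/77)
Ac = (0, 0, 44/65, -1016/715)
Σ b_i: 1/2·1 + 1/3·1 + (-5/3)·1 + 3/5·1 = -7/30 ≠ 1 ⇒ order 0.

0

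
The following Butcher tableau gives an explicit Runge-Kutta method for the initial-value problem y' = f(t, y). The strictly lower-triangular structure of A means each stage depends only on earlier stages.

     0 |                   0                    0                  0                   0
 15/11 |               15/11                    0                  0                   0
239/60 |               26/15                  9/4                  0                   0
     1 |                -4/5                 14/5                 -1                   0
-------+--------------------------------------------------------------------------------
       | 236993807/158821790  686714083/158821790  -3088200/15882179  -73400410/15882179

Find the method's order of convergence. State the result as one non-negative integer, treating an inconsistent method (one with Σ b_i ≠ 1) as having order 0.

b = (236993807/158821790, 686714083/158821790, -3088200/15882179, -73400410/15882179)
c = (0, 15/11, 239/60, 1)
Ac = (0, 0, 135/44, -109/660)
Σ b_i: 236993807/158821790·1 + 686714083/158821790·1 + (-3088200/15882179)·1 + (-73400410/15882179)·1 = 1 ✓
b·c: 686714083/158821790·15/11 + (-3088200/15882179)·239/60 + (-73400410/15882179)·1 = 1/2 ✓
b·c²: 686714083/158821790·225/121 + (-3088200/15882179)·57121/3600 + (-73400410/15882179)·1 = 1/3 ✓
b·Ac: (-3088200/15882179)·135/44 + (-73400410/15882179)·(-109/660) = 1/6 ✓
b·c³: 686714083/158821790·3375/1331 + (-3088200/15882179)·13651919/216000 + (-73400410/15882179)·1 = -374044577123/62893428840 ≠ 1/4 ⇒ order 3.
b·(c∘Ac): (-3088200/15882179)·2151/176 + (-73400410/15882179)·(-109/660) = -845477428/524111907 ≠ 1/8
b·Ac²: (-3088200/15882179)·2025/484 + (-73400410/15882179)·(-4643641/435600) = 3047426443571/62893428840 ≠ 1/12
b·A²c: (-73400410/15882179)·(-135/44) = 4954527675/349407938 ≠ 1/24

3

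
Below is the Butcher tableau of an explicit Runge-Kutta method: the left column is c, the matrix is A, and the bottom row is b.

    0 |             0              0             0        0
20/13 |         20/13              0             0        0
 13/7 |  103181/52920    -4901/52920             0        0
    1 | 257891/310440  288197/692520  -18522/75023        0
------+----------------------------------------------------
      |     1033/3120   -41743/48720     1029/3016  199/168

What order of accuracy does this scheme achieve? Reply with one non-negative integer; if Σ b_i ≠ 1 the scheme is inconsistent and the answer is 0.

4

b = (1033/3120, -41743/48720, 1029/3016, 199/168)
c = (0, 20/13, 13/7, 1)
Ac = (0, 0, -377/2646, 217/1194)
Σ b_i: 1033/3120·1 + (-41743/48720)·1 + 1029/3016·1 + 199/168·1 = 1 ✓
b·c: (-41743/48720)·20/13 + 1029/3016·13/7 + 199/168·1 = 1/2 ✓
b·c²: (-41743/48720)·400/169 + 1029/3016·169/49 + 199/168·1 = 1/3 ✓
b·Ac: 1029/3016·(-377/2646) + 199/168·217/1194 = 1/6 ✓
b·c³: (-41743/48720)·8000/2197 + 1029/3016·2197/343 + 199/168·1 = 1/4 ✓
b·(c∘Ac): 1029/3016·(-4901/18522) + 199/168·217/1194 = 1/8 ✓
b·Ac²: 1029/3016·(-290/1323) + 199/168·1036/7761 = 1/12 ✓
b·A²c: 199/168·7/199 = 1/24 ✓; 4 stages ⇒ order 4.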